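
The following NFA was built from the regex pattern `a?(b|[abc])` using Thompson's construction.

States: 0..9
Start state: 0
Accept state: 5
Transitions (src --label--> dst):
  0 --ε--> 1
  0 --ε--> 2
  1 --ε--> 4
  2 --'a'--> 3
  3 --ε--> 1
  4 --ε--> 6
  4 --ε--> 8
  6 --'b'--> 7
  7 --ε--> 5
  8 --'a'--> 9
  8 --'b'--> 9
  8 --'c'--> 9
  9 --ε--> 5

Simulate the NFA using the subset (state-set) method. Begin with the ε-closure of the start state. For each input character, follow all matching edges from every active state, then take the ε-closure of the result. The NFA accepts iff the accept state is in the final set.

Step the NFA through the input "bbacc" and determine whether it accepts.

Answer: REJECT

Trace:
start: ε-closure({0}) = {0,1,2,4,6,8}
'b' @ 1: {5,7,9}  (accept∈set)
'b' @ 2: {}  — state set empty
rest 'acc' ignored (set empty)
after full input: {}  (accept=5 not in)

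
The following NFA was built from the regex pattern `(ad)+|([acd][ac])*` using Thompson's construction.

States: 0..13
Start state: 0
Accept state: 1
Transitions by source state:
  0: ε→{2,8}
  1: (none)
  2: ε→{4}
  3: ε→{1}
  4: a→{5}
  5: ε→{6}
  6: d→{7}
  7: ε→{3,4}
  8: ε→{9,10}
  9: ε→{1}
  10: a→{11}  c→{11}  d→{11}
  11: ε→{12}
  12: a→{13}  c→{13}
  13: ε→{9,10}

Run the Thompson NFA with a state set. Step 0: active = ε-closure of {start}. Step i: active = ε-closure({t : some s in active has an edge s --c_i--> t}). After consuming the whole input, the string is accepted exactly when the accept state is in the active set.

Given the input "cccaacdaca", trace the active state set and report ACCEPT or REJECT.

S₀ = ε-closure({0}) = {0,1,2,4,8,9,10}
'c' @ 1: {11,12}
'c' @ 2: {1,9,10,13}  [accepting]
'c' @ 3: {11,12}
'a' @ 4: {1,9,10,13}  [accepting]
'a' @ 5: {11,12}
'c' @ 6: {1,9,10,13}  [accepting]
'd' @ 7: {11,12}
'a' @ 8: {1,9,10,13}  [accepting]
'c' @ 9: {11,12}
'a' @ 10: {1,9,10,13}  [accepting]
end set {1,9,10,13} — state 1 in

Answer: ACCEPT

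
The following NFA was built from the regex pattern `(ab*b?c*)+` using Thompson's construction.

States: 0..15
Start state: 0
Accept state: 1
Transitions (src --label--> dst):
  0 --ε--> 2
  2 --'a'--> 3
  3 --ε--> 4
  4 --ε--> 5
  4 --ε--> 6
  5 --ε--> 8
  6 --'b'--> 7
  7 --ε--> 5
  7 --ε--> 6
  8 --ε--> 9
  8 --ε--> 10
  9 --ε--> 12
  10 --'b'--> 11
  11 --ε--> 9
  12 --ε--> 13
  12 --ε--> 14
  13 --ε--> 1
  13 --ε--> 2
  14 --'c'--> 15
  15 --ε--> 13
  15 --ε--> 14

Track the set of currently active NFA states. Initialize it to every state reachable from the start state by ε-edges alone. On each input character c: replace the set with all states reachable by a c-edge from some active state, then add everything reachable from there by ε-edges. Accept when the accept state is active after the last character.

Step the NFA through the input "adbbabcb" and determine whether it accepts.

start: ε-closure({0}) = {0,2}
'a' @ 1: {1,2,3,4,5,6,8,9,10,12,13,14}  (accept∈set)
'd' @ 2: {}  — no active states
rest 'bbabcb' ignored (set empty)
final: {}; accept 1 not in set

Answer: REJECT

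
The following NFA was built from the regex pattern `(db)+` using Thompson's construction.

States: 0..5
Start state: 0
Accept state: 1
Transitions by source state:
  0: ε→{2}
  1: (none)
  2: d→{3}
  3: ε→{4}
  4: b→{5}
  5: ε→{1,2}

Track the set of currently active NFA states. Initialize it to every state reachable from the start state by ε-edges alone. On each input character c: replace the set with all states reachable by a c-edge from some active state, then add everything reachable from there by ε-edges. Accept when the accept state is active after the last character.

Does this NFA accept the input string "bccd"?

start: ε-closure({0}) = {0,2}
'b' @ 1: {}  — dead — no transitions
rest 'ccd' ignored (set empty)
final: {}; accept 1 not in set

Answer: REJECT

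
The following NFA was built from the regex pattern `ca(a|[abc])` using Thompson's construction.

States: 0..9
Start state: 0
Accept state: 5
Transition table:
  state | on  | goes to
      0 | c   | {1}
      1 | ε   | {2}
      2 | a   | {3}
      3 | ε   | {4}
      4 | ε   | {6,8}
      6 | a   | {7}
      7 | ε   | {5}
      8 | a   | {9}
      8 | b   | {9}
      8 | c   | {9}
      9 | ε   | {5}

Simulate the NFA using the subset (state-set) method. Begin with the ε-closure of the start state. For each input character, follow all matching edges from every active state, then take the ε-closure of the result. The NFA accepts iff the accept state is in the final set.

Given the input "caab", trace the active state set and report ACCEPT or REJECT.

Answer: REJECT

Trace:
start: ε-closure({0}) = {0}
'c' @ 1: {1,2}
'a' @ 2: {3,4,6,8}
'a' @ 3: {5,7,9}  ✓accept
'b' @ 4: {}  — state set empty
final: {}; accept 5 not in set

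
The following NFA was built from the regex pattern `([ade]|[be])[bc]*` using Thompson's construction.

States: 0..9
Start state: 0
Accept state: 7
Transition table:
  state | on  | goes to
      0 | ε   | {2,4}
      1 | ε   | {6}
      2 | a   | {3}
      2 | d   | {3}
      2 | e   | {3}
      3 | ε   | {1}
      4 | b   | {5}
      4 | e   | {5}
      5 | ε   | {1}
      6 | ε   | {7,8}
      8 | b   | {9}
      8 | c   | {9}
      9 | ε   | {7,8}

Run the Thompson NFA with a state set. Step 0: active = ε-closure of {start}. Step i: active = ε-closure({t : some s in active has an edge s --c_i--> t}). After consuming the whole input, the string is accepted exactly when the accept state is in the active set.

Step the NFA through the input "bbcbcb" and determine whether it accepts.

initial (ε-close {0}): {0,2,4}
'b' @ 1: {1,5,6,7,8}  [accepting]
'b' @ 2: {7,8,9}  [accepting]
'c' @ 3: {7,8,9}  [accepting]
'b' @ 4: {7,8,9}  [accepting]
'c' @ 5: {7,8,9}  [accepting]
'b' @ 6: {7,8,9}  [accepting]
final: {7,8,9}; accept 7 in set

Answer: ACCEPT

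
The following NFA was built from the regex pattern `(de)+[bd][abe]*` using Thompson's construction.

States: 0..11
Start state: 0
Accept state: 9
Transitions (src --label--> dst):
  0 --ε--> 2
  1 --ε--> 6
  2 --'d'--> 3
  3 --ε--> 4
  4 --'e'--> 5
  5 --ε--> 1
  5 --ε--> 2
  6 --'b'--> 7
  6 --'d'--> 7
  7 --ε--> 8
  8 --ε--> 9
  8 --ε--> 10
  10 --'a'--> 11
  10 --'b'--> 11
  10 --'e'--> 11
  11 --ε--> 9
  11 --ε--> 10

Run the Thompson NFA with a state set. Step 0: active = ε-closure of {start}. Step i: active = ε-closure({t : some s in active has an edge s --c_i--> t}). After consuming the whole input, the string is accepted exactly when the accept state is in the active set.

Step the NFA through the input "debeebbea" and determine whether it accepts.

Answer: ACCEPT

Trace:
initial (ε-close {0}): {0,2}
'd' @ 1: {3,4}
'e' @ 2: {1,2,5,6}
'b' @ 3: {7,8,9,10}  (accept∈set)
'e' @ 4: {9,10,11}  (accept∈set)
'e' @ 5: {9,10,11}  (accept∈set)
'b' @ 6: {9,10,11}  (accept∈set)
'b' @ 7: {9,10,11}  (accept∈set)
'e' @ 8: {9,10,11}  (accept∈set)
'a' @ 9: {9,10,11}  (accept∈set)
end set {9,10,11} — state 9 in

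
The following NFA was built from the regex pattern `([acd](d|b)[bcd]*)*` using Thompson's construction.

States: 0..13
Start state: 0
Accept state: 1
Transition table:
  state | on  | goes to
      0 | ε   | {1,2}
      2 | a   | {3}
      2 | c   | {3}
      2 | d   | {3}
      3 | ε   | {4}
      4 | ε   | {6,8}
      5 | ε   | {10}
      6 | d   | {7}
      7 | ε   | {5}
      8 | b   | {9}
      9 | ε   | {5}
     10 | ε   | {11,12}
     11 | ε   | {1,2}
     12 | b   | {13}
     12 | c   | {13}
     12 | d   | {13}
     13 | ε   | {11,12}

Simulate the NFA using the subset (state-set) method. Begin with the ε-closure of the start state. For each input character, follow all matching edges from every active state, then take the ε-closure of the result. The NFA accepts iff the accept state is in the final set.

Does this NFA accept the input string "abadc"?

Answer: ACCEPT

Trace:
S₀ = ε-closure({0}) = {0,1,2}
'a' @ 1: {3,4,6,8}
'b' @ 2: {1,2,5,9,10,11,12}  (accept∈set)
'a' @ 3: {3,4,6,8}
'd' @ 4: {1,2,5,7,10,11,12}  (accept∈set)
'c' @ 5: {1,2,3,4,6,8,11,12,13}  (accept∈set)
after full input: {1,2,3,4,6,8,11,12,13}  (accept=1 in)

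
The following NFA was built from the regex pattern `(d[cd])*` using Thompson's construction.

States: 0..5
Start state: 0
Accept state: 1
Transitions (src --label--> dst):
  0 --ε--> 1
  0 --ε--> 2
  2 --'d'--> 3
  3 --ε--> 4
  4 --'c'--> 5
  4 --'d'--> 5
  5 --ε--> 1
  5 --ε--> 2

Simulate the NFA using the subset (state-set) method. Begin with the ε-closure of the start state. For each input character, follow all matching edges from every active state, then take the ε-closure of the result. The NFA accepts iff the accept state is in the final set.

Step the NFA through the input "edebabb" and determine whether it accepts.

S₀ = ε-closure({0}) = {0,1,2}
'e' @ 1: {}  — dead — no transitions
rest 'debabb' ignored (set empty)
after full input: {}  (accept=1 not in)

Answer: REJECT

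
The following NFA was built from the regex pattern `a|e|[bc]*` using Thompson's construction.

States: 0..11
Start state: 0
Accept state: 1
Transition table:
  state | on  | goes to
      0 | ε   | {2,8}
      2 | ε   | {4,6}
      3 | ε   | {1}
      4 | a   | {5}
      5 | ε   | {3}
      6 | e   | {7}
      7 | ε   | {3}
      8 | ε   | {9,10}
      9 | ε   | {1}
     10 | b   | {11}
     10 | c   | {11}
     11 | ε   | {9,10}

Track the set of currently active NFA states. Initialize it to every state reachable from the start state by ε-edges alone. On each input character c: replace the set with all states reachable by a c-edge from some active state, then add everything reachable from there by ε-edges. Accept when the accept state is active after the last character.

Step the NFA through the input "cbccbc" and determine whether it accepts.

Answer: ACCEPT

Steps:
initial (ε-close {0}): {0,1,2,4,6,8,9,10}
'c' @ 1: {1,9,10,11}  ✓accept
'b' @ 2: {1,9,10,11}  ✓accept
'c' @ 3: {1,9,10,11}  ✓accept
'c' @ 4: {1,9,10,11}  ✓accept
'b' @ 5: {1,9,10,11}  ✓accept
'c' @ 6: {1,9,10,11}  ✓accept
end set {1,9,10,11} — state 1 in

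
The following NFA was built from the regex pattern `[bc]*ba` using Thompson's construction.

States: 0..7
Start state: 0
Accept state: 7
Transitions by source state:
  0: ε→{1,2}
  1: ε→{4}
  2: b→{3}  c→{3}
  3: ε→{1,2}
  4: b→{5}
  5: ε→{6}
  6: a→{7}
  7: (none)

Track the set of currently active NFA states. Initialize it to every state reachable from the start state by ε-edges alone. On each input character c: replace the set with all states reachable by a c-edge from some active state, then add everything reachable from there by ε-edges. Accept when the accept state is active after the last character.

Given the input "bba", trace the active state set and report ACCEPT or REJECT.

initial (ε-close {0}): {0,1,2,4}
'b' @ 1: {1,2,3,4,5,6}
'b' @ 2: {1,2,3,4,5,6}
'a' @ 3: {7}  [accepting]
final: {7}; accept 7 in set

Answer: ACCEPT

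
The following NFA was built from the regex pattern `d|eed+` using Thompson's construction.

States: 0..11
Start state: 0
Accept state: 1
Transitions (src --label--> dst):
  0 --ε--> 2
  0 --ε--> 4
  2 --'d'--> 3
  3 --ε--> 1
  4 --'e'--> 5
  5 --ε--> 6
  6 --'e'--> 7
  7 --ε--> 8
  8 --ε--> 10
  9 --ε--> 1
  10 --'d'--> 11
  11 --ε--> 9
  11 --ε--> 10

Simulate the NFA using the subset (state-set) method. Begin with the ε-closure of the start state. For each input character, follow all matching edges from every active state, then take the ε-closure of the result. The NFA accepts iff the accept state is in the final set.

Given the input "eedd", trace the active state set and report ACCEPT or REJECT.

Answer: ACCEPT

Steps:
initial (ε-close {0}): {0,2,4}
'e' @ 1: {5,6}
'e' @ 2: {7,8,10}
'd' @ 3: {1,9,10,11}  (accept∈set)
'd' @ 4: {1,9,10,11}  (accept∈set)
final: {1,9,10,11}; accept 1 in set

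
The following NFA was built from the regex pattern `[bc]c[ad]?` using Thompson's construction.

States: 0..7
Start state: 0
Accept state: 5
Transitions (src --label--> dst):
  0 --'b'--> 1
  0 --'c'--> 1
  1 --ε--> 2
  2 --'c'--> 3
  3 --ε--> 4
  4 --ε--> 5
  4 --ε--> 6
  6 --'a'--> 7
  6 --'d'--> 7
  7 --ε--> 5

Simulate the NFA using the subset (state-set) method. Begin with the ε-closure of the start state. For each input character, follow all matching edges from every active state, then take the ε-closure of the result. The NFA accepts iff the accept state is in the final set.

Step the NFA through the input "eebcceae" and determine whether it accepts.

Answer: REJECT

Steps:
S₀ = ε-closure({0}) = {0}
'e' @ 1: {}  — state set empty
rest 'ebcceae' ignored (set empty)
end set {} — state 5 not in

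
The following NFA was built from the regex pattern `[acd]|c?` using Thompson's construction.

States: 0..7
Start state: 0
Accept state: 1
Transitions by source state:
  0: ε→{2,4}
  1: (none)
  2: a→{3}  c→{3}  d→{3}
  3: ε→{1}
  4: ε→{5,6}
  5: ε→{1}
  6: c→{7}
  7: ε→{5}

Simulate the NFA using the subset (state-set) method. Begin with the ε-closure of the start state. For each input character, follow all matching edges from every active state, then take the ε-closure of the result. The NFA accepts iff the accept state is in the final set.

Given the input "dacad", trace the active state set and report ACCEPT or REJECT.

initial (ε-close {0}): {0,1,2,4,5,6}
'd' @ 1: {1,3}  ✓accept
'a' @ 2: {}  — no active states
rest 'cad' ignored (set empty)
end set {} — state 1 not in

Answer: REJECT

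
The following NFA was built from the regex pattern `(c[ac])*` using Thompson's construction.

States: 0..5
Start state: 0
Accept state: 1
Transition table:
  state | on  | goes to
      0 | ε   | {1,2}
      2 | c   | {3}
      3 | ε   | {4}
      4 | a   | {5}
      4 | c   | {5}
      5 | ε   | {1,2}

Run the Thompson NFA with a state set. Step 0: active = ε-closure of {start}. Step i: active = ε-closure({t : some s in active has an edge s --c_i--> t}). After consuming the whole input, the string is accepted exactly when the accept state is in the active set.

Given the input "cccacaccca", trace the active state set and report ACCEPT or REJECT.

start: ε-closure({0}) = {0,1,2}
'c' @ 1: {3,4}
'c' @ 2: {1,2,5}  ✓accept
'c' @ 3: {3,4}
'a' @ 4: {1,2,5}  ✓accept
'c' @ 5: {3,4}
'a' @ 6: {1,2,5}  ✓accept
'c' @ 7: {3,4}
'c' @ 8: {1,2,5}  ✓accept
'c' @ 9: {3,4}
'a' @ 10: {1,2,5}  ✓accept
after full input: {1,2,5}  (accept=1 in)

Answer: ACCEPT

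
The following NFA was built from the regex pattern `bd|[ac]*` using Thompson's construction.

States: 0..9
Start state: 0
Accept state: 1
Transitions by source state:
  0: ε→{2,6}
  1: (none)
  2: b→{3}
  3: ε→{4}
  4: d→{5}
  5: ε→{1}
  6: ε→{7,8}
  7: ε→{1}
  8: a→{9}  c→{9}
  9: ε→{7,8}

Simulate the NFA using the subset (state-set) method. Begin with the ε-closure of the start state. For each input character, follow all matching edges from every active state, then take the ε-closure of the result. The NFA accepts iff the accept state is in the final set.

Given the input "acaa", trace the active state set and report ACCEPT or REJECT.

start: ε-closure({0}) = {0,1,2,6,7,8}
'a' @ 1: {1,7,8,9}  ✓accept
'c' @ 2: {1,7,8,9}  ✓accept
'a' @ 3: {1,7,8,9}  ✓accept
'a' @ 4: {1,7,8,9}  ✓accept
end set {1,7,8,9} — state 1 in

Answer: ACCEPT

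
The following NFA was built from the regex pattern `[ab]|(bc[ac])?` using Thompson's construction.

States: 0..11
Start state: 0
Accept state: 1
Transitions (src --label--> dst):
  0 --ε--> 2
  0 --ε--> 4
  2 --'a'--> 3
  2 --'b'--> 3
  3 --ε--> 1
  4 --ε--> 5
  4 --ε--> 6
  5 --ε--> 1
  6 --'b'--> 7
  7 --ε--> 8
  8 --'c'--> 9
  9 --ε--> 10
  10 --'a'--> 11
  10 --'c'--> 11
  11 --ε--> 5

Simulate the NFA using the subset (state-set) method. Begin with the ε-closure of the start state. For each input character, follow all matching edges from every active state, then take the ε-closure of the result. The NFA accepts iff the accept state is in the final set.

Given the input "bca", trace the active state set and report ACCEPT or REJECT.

initial (ε-close {0}): {0,1,2,4,5,6}
'b' @ 1: {1,3,7,8}  [accepting]
'c' @ 2: {9,10}
'a' @ 3: {1,5,11}  [accepting]
final: {1,5,11}; accept 1 in set

Answer: ACCEPT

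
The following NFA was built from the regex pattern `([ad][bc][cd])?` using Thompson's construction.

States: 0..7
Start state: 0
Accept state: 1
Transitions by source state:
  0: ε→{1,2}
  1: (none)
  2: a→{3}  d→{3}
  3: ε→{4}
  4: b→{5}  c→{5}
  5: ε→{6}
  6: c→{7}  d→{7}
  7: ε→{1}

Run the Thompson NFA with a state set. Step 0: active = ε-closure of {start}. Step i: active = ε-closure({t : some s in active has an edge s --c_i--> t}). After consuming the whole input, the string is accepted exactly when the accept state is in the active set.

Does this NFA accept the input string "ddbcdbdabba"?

Answer: REJECT

Steps:
S₀ = ε-closure({0}) = {0,1,2}
'd' @ 1: {3,4}
'd' @ 2: {}  — dead — no transitions
rest 'bcdbdabba' ignored (set empty)
end set {} — state 1 not in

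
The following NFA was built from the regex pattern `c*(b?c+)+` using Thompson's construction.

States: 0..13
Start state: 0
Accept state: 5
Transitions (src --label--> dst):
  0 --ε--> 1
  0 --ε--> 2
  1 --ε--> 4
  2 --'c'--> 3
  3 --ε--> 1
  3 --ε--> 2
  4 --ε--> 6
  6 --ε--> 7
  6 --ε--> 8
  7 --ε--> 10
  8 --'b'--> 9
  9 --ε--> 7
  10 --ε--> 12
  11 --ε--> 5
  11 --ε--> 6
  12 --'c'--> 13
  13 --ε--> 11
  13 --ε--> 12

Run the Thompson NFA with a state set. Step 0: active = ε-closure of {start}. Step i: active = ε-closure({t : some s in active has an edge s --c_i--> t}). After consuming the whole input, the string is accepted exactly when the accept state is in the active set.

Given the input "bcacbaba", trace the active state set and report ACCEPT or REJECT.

Answer: REJECT

Steps:
S₀ = ε-closure({0}) = {0,1,2,4,6,7,8,10,12}
'b' @ 1: {7,9,10,12}
'c' @ 2: {5,6,7,8,10,11,12,13}  (accept∈set)
'a' @ 3: {}  — dead — no transitions
rest 'cbaba' ignored (set empty)
after full input: {}  (accept=5 not in)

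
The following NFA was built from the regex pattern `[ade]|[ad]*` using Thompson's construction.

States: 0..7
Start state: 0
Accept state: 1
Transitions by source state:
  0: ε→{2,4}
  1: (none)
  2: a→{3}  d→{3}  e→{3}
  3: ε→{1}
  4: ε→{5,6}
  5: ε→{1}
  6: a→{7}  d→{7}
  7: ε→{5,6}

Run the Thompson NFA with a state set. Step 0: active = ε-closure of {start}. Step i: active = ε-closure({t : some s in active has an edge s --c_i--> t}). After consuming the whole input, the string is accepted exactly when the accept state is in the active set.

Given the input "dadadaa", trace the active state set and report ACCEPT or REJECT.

start: ε-closure({0}) = {0,1,2,4,5,6}
'd' @ 1: {1,3,5,6,7}  (accept∈set)
'a' @ 2: {1,5,6,7}  (accept∈set)
'd' @ 3: {1,5,6,7}  (accept∈set)
'a' @ 4: {1,5,6,7}  (accept∈set)
'd' @ 5: {1,5,6,7}  (accept∈set)
'a' @ 6: {1,5,6,7}  (accept∈set)
'a' @ 7: {1,5,6,7}  (accept∈set)
final: {1,5,6,7}; accept 1 in set

Answer: ACCEPT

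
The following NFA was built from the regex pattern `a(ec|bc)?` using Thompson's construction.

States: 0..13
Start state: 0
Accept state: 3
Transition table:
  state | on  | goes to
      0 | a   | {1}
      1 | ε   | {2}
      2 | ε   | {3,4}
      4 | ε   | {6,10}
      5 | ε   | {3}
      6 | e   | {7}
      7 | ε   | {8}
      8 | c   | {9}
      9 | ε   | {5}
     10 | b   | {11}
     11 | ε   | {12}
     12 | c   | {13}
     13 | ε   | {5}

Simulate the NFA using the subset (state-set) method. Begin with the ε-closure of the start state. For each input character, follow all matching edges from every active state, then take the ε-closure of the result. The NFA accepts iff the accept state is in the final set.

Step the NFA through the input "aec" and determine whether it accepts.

initial (ε-close {0}): {0}
'a' @ 1: {1,2,3,4,6,10}  [accepting]
'e' @ 2: {7,8}
'c' @ 3: {3,5,9}  [accepting]
after full input: {3,5,9}  (accept=3 in)

Answer: ACCEPT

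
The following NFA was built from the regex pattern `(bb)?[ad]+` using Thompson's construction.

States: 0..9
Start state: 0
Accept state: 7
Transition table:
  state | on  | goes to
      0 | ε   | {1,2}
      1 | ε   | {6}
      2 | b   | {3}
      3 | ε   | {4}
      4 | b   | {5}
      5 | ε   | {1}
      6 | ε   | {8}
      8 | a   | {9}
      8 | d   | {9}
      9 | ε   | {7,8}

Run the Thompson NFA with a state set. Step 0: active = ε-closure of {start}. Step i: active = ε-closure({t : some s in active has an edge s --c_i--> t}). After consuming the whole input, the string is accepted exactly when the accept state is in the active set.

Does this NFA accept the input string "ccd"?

initial (ε-close {0}): {0,1,2,6,8}
'c' @ 1: {}  — state set empty
rest 'cd' ignored (set empty)
after full input: {}  (accept=7 not in)

Answer: REJECT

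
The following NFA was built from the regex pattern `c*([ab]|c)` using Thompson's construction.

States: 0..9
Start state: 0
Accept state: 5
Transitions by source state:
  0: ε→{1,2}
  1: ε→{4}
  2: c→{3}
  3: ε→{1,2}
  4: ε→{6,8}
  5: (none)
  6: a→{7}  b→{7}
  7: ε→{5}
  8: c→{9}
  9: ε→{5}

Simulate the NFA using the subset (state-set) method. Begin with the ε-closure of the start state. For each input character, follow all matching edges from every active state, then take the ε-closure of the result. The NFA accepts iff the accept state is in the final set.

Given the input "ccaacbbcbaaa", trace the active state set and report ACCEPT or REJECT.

initial (ε-close {0}): {0,1,2,4,6,8}
'c' @ 1: {1,2,3,4,5,6,8,9}  [accepting]
'c' @ 2: {1,2,3,4,5,6,8,9}  [accepting]
'a' @ 3: {5,7}  [accepting]
'a' @ 4: {}  — dead — no transitions
rest 'cbbcbaaa' ignored (set empty)
after full input: {}  (accept=5 not in)

Answer: REJECT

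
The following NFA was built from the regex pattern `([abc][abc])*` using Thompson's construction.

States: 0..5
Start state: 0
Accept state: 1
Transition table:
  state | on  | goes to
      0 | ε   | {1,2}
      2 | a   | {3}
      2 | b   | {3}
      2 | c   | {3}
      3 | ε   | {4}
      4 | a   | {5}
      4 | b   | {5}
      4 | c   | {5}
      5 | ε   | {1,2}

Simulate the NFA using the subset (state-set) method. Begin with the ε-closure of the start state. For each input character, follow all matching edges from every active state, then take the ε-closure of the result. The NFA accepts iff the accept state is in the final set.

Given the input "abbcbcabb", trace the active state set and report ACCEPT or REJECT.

start: ε-closure({0}) = {0,1,2}
'a' @ 1: {3,4}
'b' @ 2: {1,2,5}  ✓accept
'b' @ 3: {3,4}
'c' @ 4: {1,2,5}  ✓accept
'b' @ 5: {3,4}
'c' @ 6: {1,2,5}  ✓accept
'a' @ 7: {3,4}
'b' @ 8: {1,2,5}  ✓accept
'b' @ 9: {3,4}
end set {3,4} — state 1 not in

Answer: REJECT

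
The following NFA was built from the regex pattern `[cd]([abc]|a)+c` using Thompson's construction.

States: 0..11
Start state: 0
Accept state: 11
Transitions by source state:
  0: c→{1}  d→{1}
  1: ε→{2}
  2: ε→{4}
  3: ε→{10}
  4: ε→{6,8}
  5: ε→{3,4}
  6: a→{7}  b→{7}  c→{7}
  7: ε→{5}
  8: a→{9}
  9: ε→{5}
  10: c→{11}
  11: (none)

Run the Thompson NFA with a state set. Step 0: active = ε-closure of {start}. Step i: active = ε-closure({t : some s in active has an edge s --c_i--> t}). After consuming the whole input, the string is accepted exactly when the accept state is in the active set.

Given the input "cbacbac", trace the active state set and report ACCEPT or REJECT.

S₀ = ε-closure({0}) = {0}
'c' @ 1: {1,2,4,6,8}
'b' @ 2: {3,4,5,6,7,8,10}
'a' @ 3: {3,4,5,6,7,8,9,10}
'c' @ 4: {3,4,5,6,7,8,10,11}  [accepting]
'b' @ 5: {3,4,5,6,7,8,10}
'a' @ 6: {3,4,5,6,7,8,9,10}
'c' @ 7: {3,4,5,6,7,8,10,11}  [accepting]
end set {3,4,5,6,7,8,10,11} — state 11 in

Answer: ACCEPT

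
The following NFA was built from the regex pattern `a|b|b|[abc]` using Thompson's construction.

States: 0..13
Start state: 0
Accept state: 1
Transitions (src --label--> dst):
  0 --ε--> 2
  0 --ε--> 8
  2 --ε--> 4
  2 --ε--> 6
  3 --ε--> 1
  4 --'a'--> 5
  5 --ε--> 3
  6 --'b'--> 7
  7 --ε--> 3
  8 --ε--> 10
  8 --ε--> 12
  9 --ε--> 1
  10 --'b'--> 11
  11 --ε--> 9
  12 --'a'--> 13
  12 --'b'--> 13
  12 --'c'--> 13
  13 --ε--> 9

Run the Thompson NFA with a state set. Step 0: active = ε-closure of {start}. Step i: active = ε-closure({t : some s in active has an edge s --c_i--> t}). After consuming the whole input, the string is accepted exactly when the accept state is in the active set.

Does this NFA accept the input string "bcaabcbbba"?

Answer: REJECT

Derivation:
initial (ε-close {0}): {0,2,4,6,8,10,12}
'b' @ 1: {1,3,7,9,11,13}  [accepting]
'c' @ 2: {}  — dead — no transitions
rest 'aabcbbba' ignored (set empty)
end set {} — state 1 not in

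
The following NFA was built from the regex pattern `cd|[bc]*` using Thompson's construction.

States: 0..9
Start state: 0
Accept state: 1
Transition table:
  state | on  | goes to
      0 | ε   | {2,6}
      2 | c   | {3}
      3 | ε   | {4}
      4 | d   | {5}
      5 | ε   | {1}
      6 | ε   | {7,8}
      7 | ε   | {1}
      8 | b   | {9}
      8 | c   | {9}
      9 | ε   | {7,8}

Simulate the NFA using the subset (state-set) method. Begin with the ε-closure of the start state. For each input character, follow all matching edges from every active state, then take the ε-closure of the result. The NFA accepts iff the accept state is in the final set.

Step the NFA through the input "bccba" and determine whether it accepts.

Answer: REJECT

Trace:
initial (ε-close {0}): {0,1,2,6,7,8}
'b' @ 1: {1,7,8,9}  [accepting]
'c' @ 2: {1,7,8,9}  [accepting]
'c' @ 3: {1,7,8,9}  [accepting]
'b' @ 4: {1,7,8,9}  [accepting]
'a' @ 5: {}  — dead — no transitions
final: {}; accept 1 not in set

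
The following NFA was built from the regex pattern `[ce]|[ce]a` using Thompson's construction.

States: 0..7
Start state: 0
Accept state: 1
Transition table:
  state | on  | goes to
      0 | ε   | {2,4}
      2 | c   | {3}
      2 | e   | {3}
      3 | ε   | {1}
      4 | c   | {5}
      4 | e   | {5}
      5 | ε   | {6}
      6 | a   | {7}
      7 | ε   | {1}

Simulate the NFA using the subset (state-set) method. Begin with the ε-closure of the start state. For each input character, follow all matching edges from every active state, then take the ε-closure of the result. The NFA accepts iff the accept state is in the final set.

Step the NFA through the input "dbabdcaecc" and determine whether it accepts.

start: ε-closure({0}) = {0,2,4}
'd' @ 1: {}  — dead — no transitions
rest 'babdcaecc' ignored (set empty)
final: {}; accept 1 not in set

Answer: REJECT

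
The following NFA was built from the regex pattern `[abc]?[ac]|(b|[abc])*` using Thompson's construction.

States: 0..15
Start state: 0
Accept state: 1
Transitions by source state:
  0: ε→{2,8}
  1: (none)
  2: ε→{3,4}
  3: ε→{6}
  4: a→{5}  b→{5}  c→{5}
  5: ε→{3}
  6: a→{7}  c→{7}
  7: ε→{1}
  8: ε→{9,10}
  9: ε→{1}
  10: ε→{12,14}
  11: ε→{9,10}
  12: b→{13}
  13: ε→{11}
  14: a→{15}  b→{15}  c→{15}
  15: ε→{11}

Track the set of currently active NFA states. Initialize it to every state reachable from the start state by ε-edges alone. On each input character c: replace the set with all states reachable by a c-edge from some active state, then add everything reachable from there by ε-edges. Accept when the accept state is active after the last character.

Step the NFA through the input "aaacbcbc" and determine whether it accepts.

Answer: ACCEPT

Steps:
S₀ = ε-closure({0}) = {0,1,2,3,4,6,8,9,10,12,14}
'a' @ 1: {1,3,5,6,7,9,10,11,12,14,15}  ✓accept
'a' @ 2: {1,7,9,10,11,12,14,15}  ✓accept
'a' @ 3: {1,9,10,11,12,14,15}  ✓accept
'c' @ 4: {1,9,10,11,12,14,15}  ✓accept
'b' @ 5: {1,9,10,11,12,13,14,15}  ✓accept
'c' @ 6: {1,9,10,11,12,14,15}  ✓accept
'b' @ 7: {1,9,10,11,12,13,14,15}  ✓accept
'c' @ 8: {1,9,10,11,12,14,15}  ✓accept
end set {1,9,10,11,12,14,15} — state 1 in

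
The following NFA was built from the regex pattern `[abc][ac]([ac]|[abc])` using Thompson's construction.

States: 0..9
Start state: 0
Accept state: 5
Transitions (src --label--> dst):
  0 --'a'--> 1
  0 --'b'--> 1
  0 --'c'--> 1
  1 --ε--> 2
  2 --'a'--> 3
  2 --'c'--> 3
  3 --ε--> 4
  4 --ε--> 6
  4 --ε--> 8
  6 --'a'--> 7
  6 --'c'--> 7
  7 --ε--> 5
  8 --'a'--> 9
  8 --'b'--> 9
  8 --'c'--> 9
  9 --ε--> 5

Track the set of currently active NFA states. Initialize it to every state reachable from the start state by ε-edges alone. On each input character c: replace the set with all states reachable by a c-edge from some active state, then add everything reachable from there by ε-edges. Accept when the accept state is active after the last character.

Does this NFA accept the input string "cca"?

Answer: ACCEPT

Steps:
initial (ε-close {0}): {0}
'c' @ 1: {1,2}
'c' @ 2: {3,4,6,8}
'a' @ 3: {5,7,9}  (accept∈set)
final: {5,7,9}; accept 5 in set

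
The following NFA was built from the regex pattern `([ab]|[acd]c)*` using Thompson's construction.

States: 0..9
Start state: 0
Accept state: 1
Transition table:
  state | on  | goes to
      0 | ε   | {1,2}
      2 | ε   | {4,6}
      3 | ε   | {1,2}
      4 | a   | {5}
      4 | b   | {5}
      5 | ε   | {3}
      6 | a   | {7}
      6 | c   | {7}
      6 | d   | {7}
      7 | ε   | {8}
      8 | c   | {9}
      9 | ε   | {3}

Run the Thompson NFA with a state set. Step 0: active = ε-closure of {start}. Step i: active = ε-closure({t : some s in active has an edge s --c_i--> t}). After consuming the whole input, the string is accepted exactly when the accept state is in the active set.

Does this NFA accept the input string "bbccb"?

initial (ε-close {0}): {0,1,2,4,6}
'b' @ 1: {1,2,3,4,5,6}  [accepting]
'b' @ 2: {1,2,3,4,5,6}  [accepting]
'c' @ 3: {7,8}
'c' @ 4: {1,2,3,4,6,9}  [accepting]
'b' @ 5: {1,2,3,4,5,6}  [accepting]
end set {1,2,3,4,5,6} — state 1 in

Answer: ACCEPT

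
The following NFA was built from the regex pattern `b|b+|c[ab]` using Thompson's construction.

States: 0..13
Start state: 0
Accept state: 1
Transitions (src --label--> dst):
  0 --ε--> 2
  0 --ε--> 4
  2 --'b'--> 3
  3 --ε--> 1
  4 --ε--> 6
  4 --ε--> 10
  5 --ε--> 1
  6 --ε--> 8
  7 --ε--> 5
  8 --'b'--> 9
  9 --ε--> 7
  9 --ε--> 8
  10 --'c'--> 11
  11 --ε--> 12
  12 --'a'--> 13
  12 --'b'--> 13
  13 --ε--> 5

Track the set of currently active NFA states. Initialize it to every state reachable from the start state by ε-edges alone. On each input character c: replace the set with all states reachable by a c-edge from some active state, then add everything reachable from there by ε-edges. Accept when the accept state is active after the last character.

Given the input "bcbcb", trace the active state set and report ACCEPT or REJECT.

start: ε-closure({0}) = {0,2,4,6,8,10}
'b' @ 1: {1,3,5,7,8,9}  ✓accept
'c' @ 2: {}  — dead — no transitions
rest 'bcb' ignored (set empty)
end set {} — state 1 not in

Answer: REJECT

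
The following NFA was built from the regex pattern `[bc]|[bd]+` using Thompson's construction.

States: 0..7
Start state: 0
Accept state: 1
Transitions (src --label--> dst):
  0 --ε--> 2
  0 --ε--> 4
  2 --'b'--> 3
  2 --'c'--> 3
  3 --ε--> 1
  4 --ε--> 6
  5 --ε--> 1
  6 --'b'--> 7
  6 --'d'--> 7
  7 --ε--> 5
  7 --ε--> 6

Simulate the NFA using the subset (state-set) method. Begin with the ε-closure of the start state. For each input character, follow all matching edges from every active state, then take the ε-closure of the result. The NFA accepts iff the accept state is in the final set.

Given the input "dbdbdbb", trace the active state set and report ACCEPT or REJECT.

S₀ = ε-closure({0}) = {0,2,4,6}
'd' @ 1: {1,5,6,7}  (accept∈set)
'b' @ 2: {1,5,6,7}  (accept∈set)
'd' @ 3: {1,5,6,7}  (accept∈set)
'b' @ 4: {1,5,6,7}  (accept∈set)
'd' @ 5: {1,5,6,7}  (accept∈set)
'b' @ 6: {1,5,6,7}  (accept∈set)
'b' @ 7: {1,5,6,7}  (accept∈set)
after full input: {1,5,6,7}  (accept=1 in)

Answer: ACCEPT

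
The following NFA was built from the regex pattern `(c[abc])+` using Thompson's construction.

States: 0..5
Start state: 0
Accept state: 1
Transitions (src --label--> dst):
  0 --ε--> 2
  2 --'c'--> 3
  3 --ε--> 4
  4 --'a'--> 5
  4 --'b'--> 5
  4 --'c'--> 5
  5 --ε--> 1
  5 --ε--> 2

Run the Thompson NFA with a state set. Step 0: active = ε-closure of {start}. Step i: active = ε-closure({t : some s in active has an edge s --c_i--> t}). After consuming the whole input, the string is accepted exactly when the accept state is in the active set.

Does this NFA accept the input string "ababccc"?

S₀ = ε-closure({0}) = {0,2}
'a' @ 1: {}  — no active states
rest 'babccc' ignored (set empty)
final: {}; accept 1 not in set

Answer: REJECT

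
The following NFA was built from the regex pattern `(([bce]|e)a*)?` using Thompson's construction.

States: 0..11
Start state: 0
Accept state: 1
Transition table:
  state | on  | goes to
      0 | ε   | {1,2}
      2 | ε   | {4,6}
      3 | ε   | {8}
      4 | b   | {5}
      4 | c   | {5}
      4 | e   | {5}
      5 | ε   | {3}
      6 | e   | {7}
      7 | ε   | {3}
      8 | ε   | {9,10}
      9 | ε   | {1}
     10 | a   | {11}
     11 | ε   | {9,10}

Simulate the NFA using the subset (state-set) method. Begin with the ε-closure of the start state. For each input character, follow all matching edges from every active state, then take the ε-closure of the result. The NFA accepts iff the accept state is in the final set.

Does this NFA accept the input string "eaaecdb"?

Answer: REJECT

Trace:
initial (ε-close {0}): {0,1,2,4,6}
'e' @ 1: {1,3,5,7,8,9,10}  ✓accept
'a' @ 2: {1,9,10,11}  ✓accept
'a' @ 3: {1,9,10,11}  ✓accept
'e' @ 4: {}  — no active states
rest 'cdb' ignored (set empty)
final: {}; accept 1 not in set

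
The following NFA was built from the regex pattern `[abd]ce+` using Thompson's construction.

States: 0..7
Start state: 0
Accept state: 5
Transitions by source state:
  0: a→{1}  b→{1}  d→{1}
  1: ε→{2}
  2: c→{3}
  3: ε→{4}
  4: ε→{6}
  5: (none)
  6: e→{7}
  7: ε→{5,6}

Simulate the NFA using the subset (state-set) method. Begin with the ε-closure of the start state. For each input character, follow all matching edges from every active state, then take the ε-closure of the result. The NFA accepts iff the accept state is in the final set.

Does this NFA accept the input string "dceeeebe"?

initial (ε-close {0}): {0}
'd' @ 1: {1,2}
'c' @ 2: {3,4,6}
'e' @ 3: {5,6,7}  [accepting]
'e' @ 4: {5,6,7}  [accepting]
'e' @ 5: {5,6,7}  [accepting]
'e' @ 6: {5,6,7}  [accepting]
'b' @ 7: {}  — no active states
rest 'e' ignored (set empty)
end set {} — state 5 not in

Answer: REJECT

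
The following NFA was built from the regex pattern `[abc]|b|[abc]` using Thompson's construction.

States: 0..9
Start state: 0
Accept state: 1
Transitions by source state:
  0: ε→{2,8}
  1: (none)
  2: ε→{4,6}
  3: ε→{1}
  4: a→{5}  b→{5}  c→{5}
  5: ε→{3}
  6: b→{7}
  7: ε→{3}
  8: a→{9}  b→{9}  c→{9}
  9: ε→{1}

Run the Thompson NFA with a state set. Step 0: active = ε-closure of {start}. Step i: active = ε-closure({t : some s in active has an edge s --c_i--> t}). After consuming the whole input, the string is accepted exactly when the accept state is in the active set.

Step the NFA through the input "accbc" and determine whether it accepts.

Answer: REJECT

Trace:
initial (ε-close {0}): {0,2,4,6,8}
'a' @ 1: {1,3,5,9}  [accepting]
'c' @ 2: {}  — state set empty
rest 'cbc' ignored (set empty)
end set {} — state 1 not in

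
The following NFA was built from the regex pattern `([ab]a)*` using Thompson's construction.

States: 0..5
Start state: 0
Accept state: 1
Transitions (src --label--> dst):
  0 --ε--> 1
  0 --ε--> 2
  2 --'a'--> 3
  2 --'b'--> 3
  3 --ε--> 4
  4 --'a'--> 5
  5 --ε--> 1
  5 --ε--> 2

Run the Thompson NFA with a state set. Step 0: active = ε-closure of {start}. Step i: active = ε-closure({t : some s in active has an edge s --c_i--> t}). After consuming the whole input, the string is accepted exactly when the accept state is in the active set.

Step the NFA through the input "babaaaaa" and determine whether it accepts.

Answer: ACCEPT

Derivation:
S₀ = ε-closure({0}) = {0,1,2}
'b' @ 1: {3,4}
'a' @ 2: {1,2,5}  (accept∈set)
'b' @ 3: {3,4}
'a' @ 4: {1,2,5}  (accept∈set)
'a' @ 5: {3,4}
'a' @ 6: {1,2,5}  (accept∈set)
'a' @ 7: {3,4}
'a' @ 8: {1,2,5}  (accept∈set)
after full input: {1,2,5}  (accept=1 in)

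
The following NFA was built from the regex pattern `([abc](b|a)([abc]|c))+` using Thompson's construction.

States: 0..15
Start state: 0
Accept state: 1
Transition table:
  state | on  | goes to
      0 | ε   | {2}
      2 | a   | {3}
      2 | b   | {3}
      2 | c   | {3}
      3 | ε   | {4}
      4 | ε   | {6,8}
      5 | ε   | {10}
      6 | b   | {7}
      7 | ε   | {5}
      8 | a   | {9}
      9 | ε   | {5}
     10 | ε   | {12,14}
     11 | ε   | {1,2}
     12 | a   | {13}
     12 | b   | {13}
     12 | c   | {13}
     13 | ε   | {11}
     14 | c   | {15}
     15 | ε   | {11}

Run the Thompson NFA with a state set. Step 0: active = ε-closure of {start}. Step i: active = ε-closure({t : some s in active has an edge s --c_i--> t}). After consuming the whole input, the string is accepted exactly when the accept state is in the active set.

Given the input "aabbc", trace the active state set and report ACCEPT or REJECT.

Answer: REJECT

Trace:
initial (ε-close {0}): {0,2}
'a' @ 1: {3,4,6,8}
'a' @ 2: {5,9,10,12,14}
'b' @ 3: {1,2,11,13}  [accepting]
'b' @ 4: {3,4,6,8}
'c' @ 5: {}  — dead — no transitions
after full input: {}  (accept=1 not in)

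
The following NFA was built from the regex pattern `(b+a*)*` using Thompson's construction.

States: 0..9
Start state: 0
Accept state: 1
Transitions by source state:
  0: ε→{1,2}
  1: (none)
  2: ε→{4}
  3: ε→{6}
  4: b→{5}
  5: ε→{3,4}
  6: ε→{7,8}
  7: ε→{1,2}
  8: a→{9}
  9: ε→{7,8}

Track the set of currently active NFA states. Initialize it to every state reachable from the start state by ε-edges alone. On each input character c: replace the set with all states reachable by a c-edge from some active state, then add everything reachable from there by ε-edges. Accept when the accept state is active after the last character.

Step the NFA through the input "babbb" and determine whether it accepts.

Answer: ACCEPT

Derivation:
S₀ = ε-closure({0}) = {0,1,2,4}
'b' @ 1: {1,2,3,4,5,6,7,8}  (accept∈set)
'a' @ 2: {1,2,4,7,8,9}  (accept∈set)
'b' @ 3: {1,2,3,4,5,6,7,8}  (accept∈set)
'b' @ 4: {1,2,3,4,5,6,7,8}  (accept∈set)
'b' @ 5: {1,2,3,4,5,6,7,8}  (accept∈set)
final: {1,2,3,4,5,6,7,8}; accept 1 in set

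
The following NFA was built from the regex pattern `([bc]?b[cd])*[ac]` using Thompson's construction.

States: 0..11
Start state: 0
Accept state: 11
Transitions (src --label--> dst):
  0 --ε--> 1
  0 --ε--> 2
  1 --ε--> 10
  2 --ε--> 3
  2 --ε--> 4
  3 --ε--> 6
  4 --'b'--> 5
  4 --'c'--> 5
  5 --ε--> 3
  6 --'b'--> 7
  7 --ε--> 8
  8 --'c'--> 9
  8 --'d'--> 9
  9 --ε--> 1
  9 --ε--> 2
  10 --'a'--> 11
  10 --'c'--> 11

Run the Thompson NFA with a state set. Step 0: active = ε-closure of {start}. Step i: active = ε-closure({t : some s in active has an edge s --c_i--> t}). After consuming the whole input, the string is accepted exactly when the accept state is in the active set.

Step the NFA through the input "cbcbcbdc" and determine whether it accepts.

Answer: ACCEPT

Derivation:
S₀ = ε-closure({0}) = {0,1,2,3,4,6,10}
'c' @ 1: {3,5,6,11}  [accepting]
'b' @ 2: {7,8}
'c' @ 3: {1,2,3,4,6,9,10}
'b' @ 4: {3,5,6,7,8}
'c' @ 5: {1,2,3,4,6,9,10}
'b' @ 6: {3,5,6,7,8}
'd' @ 7: {1,2,3,4,6,9,10}
'c' @ 8: {3,5,6,11}  [accepting]
final: {3,5,6,11}; accept 11 in set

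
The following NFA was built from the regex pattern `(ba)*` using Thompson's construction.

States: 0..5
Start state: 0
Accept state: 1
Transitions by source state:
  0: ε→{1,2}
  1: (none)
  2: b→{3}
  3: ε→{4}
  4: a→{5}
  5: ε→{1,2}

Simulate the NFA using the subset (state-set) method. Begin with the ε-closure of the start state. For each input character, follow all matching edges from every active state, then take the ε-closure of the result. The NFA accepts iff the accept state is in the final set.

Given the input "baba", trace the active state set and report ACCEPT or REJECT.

initial (ε-close {0}): {0,1,2}
'b' @ 1: {3,4}
'a' @ 2: {1,2,5}  ✓accept
'b' @ 3: {3,4}
'a' @ 4: {1,2,5}  ✓accept
end set {1,2,5} — state 1 in

Answer: ACCEPT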